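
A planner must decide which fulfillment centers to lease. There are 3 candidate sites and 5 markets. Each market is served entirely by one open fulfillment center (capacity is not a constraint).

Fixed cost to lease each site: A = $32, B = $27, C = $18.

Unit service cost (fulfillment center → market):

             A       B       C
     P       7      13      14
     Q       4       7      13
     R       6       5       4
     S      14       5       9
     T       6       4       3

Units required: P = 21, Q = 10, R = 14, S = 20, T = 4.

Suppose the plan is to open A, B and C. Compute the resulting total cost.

Each market is assigned to its cheapest site among the open ones.
{A, B, C}: P→A 7·21=147, Q→A 4·10=40, R→C 4·14=56, S→B 5·20=100, T→C 3·4=12. Service 355; fixed 77; total 432.

Total cost: 432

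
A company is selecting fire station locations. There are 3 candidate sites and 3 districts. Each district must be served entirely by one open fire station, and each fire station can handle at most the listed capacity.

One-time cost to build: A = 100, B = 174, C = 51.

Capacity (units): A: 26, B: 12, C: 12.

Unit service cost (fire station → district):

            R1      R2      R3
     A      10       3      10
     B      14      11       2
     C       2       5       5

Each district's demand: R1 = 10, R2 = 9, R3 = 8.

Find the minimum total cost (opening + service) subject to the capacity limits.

Minimum total cost: 278

Open {A, C}: R1→C 2·10=20, R2→A 3·9=27, R3→A 10·8=80.
Loads: A carries 17/26, C carries 10/12. Service 127; fixed 151; total 278.
Next best feasible plan costs 318.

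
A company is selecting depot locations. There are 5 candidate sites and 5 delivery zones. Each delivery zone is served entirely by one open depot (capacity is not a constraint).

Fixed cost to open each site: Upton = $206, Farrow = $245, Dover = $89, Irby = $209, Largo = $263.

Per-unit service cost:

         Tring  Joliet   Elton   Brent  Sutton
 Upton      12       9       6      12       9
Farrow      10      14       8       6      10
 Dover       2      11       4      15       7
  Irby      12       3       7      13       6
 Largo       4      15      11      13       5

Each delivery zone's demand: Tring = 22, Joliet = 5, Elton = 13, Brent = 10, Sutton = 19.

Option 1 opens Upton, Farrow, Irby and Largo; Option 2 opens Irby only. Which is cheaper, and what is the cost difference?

Option 1: {Upton, Farrow, Irby, Largo}: Tring→Largo 4·22=88, Joliet→Irby 3·5=15, Elton→Upton 6·13=78, Brent→Farrow 6·10=60, Sutton→Largo 5·19=95. Service 336; fixed 923; total 1259.
Option 2: {Irby}: Tring→Irby 12·22=264, Joliet→Irby 3·5=15, Elton→Irby 7·13=91, Brent→Irby 13·10=130, Sutton→Irby 6·19=114. Service 614; fixed 209; total 823.
Difference: |1259 − 823| = 436.

Option 2 is cheaper by 436.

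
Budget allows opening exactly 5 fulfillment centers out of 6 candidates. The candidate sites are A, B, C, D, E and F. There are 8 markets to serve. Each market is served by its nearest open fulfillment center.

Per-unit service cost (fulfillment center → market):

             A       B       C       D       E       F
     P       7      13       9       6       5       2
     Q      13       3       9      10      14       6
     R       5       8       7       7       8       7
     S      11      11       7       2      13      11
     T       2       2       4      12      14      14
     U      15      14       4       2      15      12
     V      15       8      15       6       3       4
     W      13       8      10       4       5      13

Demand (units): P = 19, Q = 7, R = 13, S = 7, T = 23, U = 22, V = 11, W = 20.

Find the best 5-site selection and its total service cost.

With exactly 5 open, each market uses its cheapest among the chosen.
{A, B, D, E, F}: P→F 2·19=38, Q→B 3·7=21, R→A 5·13=65, S→D 2·7=14, T→A 2·23=46, U→D 2·22=44, V→E 3·11=33, W→D 4·20=80. Service cost 341.
{A, B, C, D, F}: service cost 352
{A, C, D, E, F}: service cost 362
Among all 6 size-5 choices, {A, B, D, E, F} is lowest.

Choose A, B, D, E and F; total service cost 341.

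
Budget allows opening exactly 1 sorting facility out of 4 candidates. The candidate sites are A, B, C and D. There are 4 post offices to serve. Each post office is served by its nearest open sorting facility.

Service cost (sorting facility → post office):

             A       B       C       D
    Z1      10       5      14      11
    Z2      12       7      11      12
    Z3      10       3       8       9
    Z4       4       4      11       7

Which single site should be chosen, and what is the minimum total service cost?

Choose B only; total service cost 19.

With exactly 1 open, each post office uses its cheapest among the chosen.
{B}: Z1→B 5, Z2→B 7, Z3→B 3, Z4→B 4. Service cost 19.
{A}: service cost 36
{D}: service cost 39
Among all 4 size-1 choices, {B} is lowest.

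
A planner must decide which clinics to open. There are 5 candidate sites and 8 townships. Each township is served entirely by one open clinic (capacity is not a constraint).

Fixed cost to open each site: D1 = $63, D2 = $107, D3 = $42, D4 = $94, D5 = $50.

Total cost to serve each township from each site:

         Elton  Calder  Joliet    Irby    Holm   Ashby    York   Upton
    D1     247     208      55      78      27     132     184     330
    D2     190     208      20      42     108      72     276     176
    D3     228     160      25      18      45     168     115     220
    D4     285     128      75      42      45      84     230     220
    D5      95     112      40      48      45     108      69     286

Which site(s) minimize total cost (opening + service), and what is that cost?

Open D3 and D5; minimum total cost 784.

For any fixed open set, each township goes to its cheapest open site; total = fixed + service.
{D3, D5}: Elton→D5 95, Calder→D5 112, Joliet→D3 25, Irby→D3 18, Holm→D3 45, Ashby→D5 108, York→D5 69, Upton→D3 220. Service 692; fixed 92; total 784.
{D2, D5}: service 631 + fixed 157 = 788
{D2, D3, D5}: service 607 + fixed 199 = 806
{D1, D2, D3, D4, D5}: Elton→D5 95, Calder→D5 112, Joliet→D2 20, Irby→D3 18, Holm→D1 27, Ashby→D2 72, York→D5 69, Upton→D2 176. Service 589; fixed 356; total 945.
No other subset beats 784.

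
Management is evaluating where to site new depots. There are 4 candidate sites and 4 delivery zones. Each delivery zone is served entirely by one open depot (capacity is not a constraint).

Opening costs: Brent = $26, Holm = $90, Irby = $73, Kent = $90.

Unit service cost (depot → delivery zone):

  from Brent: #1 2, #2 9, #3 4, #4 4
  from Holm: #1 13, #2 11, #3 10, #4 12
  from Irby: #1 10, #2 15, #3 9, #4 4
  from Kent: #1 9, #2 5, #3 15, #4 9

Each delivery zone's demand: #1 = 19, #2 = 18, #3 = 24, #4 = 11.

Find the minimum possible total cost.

For any fixed open set, each delivery zone goes to its cheapest open site; total = fixed + service.
{Brent}: #1→Brent 2·19=38, #2→Brent 9·18=162, #3→Brent 4·24=96, #4→Brent 4·11=44. Service 340; fixed 26; total 366.
{Brent, Kent}: service 268 + fixed 116 = 384
{Brent, Irby}: service 340 + fixed 99 = 439
{Brent, Holm, Irby, Kent}: service 268 + fixed 279 = 547
No other subset beats 366.

Minimum total cost: 366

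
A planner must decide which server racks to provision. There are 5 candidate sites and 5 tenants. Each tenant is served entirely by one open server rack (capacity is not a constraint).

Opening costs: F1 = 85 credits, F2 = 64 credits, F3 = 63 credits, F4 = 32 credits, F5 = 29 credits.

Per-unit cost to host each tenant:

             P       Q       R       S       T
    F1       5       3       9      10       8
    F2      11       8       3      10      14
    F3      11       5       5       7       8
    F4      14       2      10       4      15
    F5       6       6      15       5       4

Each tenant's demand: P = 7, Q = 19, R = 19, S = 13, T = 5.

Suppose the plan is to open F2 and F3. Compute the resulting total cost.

Each tenant is assigned to its cheapest site among the open ones.
{F2, F3}: P→F2 11·7=77, Q→F3 5·19=95, R→F2 3·19=57, S→F3 7·13=91, T→F3 8·5=40. Service 360; fixed 127; total 487.

Total cost: 487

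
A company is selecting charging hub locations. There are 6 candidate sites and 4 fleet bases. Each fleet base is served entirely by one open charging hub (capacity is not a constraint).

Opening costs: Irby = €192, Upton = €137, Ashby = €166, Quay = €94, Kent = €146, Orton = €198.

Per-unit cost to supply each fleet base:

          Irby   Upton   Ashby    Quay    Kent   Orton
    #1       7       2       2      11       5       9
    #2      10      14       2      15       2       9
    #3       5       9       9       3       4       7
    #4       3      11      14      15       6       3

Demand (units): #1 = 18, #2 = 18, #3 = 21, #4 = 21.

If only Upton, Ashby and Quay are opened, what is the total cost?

Total cost: 763

Each fleet base is assigned to its cheapest site among the open ones.
{Upton, Ashby, Quay}: #1→Upton 2·18=36, #2→Ashby 2·18=36, #3→Quay 3·21=63, #4→Upton 11·21=231. Service 366; fixed 397; total 763.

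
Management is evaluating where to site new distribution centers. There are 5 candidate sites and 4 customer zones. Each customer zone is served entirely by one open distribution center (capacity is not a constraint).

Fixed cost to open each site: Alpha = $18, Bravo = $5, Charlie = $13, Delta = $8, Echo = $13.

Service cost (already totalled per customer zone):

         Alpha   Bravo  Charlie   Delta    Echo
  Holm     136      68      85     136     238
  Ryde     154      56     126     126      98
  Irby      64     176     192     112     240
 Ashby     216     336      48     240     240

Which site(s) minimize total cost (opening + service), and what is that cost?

Open Alpha, Bravo and Charlie; minimum total cost 272.

For any fixed open set, each customer zone goes to its cheapest open site; total = fixed + service.
{Alpha, Bravo, Charlie}: Holm→Bravo 68, Ryde→Bravo 56, Irby→Alpha 64, Ashby→Charlie 48. Service 236; fixed 36; total 272.
{Alpha, Bravo, Charlie, Delta}: service 236 + fixed 44 = 280
{Alpha, Bravo, Charlie, Echo}: service 236 + fixed 49 = 285
{Alpha, Bravo, Charlie, Delta, Echo}: Holm→Bravo 68, Ryde→Bravo 56, Irby→Alpha 64, Ashby→Charlie 48. Service 236; fixed 57; total 293.
No other subset beats 272.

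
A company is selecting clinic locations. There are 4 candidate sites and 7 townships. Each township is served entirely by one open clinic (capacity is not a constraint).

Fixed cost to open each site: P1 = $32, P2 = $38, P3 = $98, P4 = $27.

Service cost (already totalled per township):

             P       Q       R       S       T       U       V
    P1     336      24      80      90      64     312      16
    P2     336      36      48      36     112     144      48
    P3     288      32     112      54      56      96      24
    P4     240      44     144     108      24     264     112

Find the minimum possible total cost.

For any fixed open set, each township goes to its cheapest open site; total = fixed + service.
{P1, P2, P4}: P→P4 240, Q→P1 24, R→P2 48, S→P2 36, T→P4 24, U→P2 144, V→P1 16. Service 532; fixed 97; total 629.
{P2, P4}: service 576 + fixed 65 = 641
{P2, P3, P4}: service 500 + fixed 163 = 663
{P1, P2, P3, P4}: P→P4 240, Q→P1 24, R→P2 48, S→P2 36, T→P4 24, U→P3 96, V→P1 16. Service 484; fixed 195; total 679.
No other subset beats 629.

Minimum total cost: 629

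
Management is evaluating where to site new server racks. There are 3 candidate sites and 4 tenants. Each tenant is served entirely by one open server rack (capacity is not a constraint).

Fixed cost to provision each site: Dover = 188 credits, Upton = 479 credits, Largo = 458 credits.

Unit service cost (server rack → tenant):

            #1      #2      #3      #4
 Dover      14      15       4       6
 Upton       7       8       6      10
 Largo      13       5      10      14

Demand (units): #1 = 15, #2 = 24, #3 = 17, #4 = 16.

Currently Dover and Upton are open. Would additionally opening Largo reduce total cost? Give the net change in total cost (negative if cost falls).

Current service cost with {Dover, Upton}: 461.
Adding Largo: each tenant re-picks its cheapest; new service cost 389, saving 72.
Extra fixed cost: 458. Net change = 458 − 72 = 386.
(Totals: 1128 → 1514.)

No — net change +386 (cost rises by 386).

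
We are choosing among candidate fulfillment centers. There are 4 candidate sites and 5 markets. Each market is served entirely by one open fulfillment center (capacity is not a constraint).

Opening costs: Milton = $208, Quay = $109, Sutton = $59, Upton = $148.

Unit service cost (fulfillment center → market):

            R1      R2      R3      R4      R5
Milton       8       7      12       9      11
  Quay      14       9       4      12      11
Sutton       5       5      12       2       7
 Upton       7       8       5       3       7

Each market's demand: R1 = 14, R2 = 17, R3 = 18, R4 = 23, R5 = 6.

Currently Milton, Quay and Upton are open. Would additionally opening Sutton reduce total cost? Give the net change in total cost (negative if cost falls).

Yes — net change −26 (cost falls by 26).

Current service cost with {Milton, Quay, Upton}: 400.
Adding Sutton: each market re-picks its cheapest; new service cost 315, saving 85.
Extra fixed cost: 59. Net change = 59 − 85 = -26.
(Totals: 865 → 839.)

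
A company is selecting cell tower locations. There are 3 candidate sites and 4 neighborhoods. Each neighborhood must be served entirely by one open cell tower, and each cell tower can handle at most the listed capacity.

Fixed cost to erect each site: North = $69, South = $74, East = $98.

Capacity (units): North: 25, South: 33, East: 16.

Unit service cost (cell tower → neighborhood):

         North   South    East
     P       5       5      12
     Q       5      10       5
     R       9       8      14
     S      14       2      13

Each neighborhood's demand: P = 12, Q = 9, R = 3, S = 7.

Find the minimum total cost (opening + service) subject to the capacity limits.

Minimum total cost: 262

Open {South}: P→South 5·12=60, Q→South 10·9=90, R→South 8·3=24, S→South 2·7=14.
Loads: South carries 31/33. Service 188; fixed 74; total 262.
Next best feasible plan costs 286.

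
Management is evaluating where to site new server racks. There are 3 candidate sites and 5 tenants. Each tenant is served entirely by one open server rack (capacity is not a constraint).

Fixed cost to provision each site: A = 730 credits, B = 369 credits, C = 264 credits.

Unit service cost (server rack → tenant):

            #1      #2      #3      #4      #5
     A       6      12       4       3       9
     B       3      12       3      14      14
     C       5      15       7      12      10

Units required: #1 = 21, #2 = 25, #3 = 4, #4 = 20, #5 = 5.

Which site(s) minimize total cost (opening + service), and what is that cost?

Open C only; minimum total cost 1062.

For any fixed open set, each tenant goes to its cheapest open site; total = fixed + service.
{C}: #1→C 5·21=105, #2→C 15·25=375, #3→C 7·4=28, #4→C 12·20=240, #5→C 10·5=50. Service 798; fixed 264; total 1062.
{B}: service 725 + fixed 369 = 1094
{A}: #1→A 6·21=126, #2→A 12·25=300, #3→A 4·4=16, #4→A 3·20=60, #5→A 9·5=45. Service 547; fixed 730; total 1277.
{A, B, C}: service 480 + fixed 1363 = 1843
No other subset beats 1062.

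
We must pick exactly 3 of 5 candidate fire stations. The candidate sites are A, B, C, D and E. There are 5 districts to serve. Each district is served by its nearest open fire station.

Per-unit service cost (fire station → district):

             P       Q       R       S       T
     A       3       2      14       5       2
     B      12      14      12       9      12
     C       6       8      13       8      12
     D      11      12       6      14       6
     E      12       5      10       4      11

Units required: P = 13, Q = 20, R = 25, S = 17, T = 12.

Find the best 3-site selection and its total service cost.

With exactly 3 open, each district uses its cheapest among the chosen.
{A, D, E}: P→A 3·13=39, Q→A 2·20=40, R→D 6·25=150, S→E 4·17=68, T→A 2·12=24. Service cost 321.
{A, B, D}: service cost 338
{A, C, D}: service cost 338
Among all 10 size-3 choices, {A, D, E} is lowest.

Choose A, D and E; total service cost 321.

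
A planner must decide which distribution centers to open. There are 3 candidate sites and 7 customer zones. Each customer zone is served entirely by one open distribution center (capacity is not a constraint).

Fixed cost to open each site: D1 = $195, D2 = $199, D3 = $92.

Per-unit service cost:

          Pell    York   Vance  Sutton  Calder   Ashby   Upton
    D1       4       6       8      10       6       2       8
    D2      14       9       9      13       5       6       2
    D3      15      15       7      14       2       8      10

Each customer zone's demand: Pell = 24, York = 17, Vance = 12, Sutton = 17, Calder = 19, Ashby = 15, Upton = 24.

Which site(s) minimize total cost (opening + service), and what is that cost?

Open D1 only; minimum total cost 995.

For any fixed open set, each customer zone goes to its cheapest open site; total = fixed + service.
{D1}: Pell→D1 4·24=96, York→D1 6·17=102, Vance→D1 8·12=96, Sutton→D1 10·17=170, Calder→D1 6·19=114, Ashby→D1 2·15=30, Upton→D1 8·24=192. Service 800; fixed 195; total 995.
{D1, D3}: service 712 + fixed 287 = 999
{D1, D2}: service 637 + fixed 394 = 1031
{D1, D2, D3}: service 568 + fixed 486 = 1054
No other subset beats 995.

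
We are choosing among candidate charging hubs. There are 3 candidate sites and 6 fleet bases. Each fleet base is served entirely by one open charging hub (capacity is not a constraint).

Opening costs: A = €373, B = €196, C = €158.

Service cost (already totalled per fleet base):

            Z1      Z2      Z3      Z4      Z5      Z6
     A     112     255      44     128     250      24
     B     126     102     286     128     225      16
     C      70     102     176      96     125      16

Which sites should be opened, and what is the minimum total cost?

Open C only; minimum total cost 743.

For any fixed open set, each fleet base goes to its cheapest open site; total = fixed + service.
{C}: Z1→C 70, Z2→C 102, Z3→C 176, Z4→C 96, Z5→C 125, Z6→C 16. Service 585; fixed 158; total 743.
{B, C}: Z1→C 70, Z2→B 102, Z3→C 176, Z4→C 96, Z5→C 125, Z6→B 16. Service 585; fixed 354; total 939.
{A, C}: service 453 + fixed 531 = 984
{A, B, C}: service 453 + fixed 727 = 1180
No other subset beats 743.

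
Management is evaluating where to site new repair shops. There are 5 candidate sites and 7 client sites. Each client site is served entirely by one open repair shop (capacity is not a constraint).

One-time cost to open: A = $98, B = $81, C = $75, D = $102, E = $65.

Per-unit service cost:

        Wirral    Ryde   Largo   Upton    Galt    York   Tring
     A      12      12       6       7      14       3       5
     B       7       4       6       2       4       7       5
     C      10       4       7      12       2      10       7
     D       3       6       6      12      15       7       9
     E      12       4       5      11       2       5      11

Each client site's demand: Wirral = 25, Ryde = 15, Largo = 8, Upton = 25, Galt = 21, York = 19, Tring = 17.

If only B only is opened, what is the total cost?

Total cost: 716

Each client site is assigned to its cheapest site among the open ones.
{B}: Wirral→B 7·25=175, Ryde→B 4·15=60, Largo→B 6·8=48, Upton→B 2·25=50, Galt→B 4·21=84, York→B 7·19=133, Tring→B 5·17=85. Service 635; fixed 81; total 716.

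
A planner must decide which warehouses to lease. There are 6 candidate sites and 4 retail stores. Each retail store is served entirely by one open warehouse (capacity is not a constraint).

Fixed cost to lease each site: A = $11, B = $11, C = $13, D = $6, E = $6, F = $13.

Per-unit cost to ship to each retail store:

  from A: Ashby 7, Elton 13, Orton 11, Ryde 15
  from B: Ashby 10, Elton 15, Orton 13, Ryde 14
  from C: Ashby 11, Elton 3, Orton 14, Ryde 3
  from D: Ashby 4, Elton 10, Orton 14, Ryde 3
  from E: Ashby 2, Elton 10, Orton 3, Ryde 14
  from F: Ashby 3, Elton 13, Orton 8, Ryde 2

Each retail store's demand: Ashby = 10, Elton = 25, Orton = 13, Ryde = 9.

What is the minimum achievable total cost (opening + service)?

Minimum total cost: 180

For any fixed open set, each retail store goes to its cheapest open site; total = fixed + service.
{C, E}: Ashby→E 2·10=20, Elton→C 3·25=75, Orton→E 3·13=39, Ryde→C 3·9=27. Service 161; fixed 19; total 180.
{C, E, F}: service 152 + fixed 32 = 184
{C, D, E}: service 161 + fixed 25 = 186
{A, B, C, D, E, F}: service 152 + fixed 60 = 212
No other subset beats 180.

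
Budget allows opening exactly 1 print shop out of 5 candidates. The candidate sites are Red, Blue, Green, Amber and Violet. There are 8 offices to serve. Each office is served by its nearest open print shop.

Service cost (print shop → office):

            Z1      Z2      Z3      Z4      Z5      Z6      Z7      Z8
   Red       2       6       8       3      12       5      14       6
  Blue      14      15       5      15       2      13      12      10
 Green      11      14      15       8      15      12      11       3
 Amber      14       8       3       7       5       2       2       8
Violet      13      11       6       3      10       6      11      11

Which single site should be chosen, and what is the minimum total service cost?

With exactly 1 open, each office uses its cheapest among the chosen.
{Amber}: Z1→Amber 14, Z2→Amber 8, Z3→Amber 3, Z4→Amber 7, Z5→Amber 5, Z6→Amber 2, Z7→Amber 2, Z8→Amber 8. Service cost 49.
{Red}: service cost 56
{Violet}: service cost 71
Among all 5 size-1 choices, {Amber} is lowest.

Choose Amber only; total service cost 49.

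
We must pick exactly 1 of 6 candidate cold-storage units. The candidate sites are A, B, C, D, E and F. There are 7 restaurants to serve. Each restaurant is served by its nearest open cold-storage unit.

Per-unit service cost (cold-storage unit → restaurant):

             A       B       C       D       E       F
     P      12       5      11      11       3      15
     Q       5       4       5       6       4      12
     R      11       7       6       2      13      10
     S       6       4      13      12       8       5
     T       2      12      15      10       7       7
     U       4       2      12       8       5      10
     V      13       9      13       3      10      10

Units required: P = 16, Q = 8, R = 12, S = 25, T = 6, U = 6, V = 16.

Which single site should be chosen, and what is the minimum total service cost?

With exactly 1 open, each restaurant uses its cheapest among the chosen.
{B}: P→B 5·16=80, Q→B 4·8=32, R→B 7·12=84, S→B 4·25=100, T→B 12·6=72, U→B 2·6=12, V→B 9·16=144. Service cost 524.
{E}: service cost 668
{D}: service cost 704
Among all 6 size-1 choices, {B} is lowest.

Choose B only; total service cost 524.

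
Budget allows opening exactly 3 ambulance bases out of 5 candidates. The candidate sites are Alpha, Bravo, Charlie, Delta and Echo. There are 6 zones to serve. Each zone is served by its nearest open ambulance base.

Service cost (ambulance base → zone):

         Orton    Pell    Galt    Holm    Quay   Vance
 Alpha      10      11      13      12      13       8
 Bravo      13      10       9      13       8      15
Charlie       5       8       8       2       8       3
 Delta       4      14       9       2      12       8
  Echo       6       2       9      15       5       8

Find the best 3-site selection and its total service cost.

Choose Charlie, Delta and Echo; total service cost 24.

With exactly 3 open, each zone uses its cheapest among the chosen.
{Charlie, Delta, Echo}: Orton→Delta 4, Pell→Echo 2, Galt→Charlie 8, Holm→Charlie 2, Quay→Echo 5, Vance→Charlie 3. Service cost 24.
{Alpha, Charlie, Echo}: service cost 25
{Bravo, Charlie, Echo}: service cost 25
Among all 10 size-3 choices, {Charlie, Delta, Echo} is lowest.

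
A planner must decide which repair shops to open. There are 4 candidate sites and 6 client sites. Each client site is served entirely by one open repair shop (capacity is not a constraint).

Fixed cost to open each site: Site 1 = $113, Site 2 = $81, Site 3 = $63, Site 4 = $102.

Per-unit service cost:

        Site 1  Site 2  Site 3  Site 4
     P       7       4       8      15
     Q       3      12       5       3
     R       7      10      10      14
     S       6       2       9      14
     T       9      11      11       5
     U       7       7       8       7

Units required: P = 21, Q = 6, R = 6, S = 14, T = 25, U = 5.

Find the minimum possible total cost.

For any fixed open set, each client site goes to its cheapest open site; total = fixed + service.
{Site 2, Site 4}: P→Site 2 4·21=84, Q→Site 4 3·6=18, R→Site 2 10·6=60, S→Site 2 2·14=28, T→Site 4 5·25=125, U→Site 2 7·5=35. Service 350; fixed 183; total 533.
{Site 2, Site 3, Site 4}: service 350 + fixed 246 = 596
{Site 1, Site 2}: service 432 + fixed 194 = 626
{Site 1, Site 2, Site 3, Site 4}: service 332 + fixed 359 = 691
No other subset beats 533.

Minimum total cost: 533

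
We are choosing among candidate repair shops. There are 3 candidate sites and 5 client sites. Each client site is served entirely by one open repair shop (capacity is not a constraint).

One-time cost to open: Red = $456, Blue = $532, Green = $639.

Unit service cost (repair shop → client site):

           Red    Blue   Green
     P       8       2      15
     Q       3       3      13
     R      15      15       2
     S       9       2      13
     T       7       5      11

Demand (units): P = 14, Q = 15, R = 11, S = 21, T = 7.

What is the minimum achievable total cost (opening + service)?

Minimum total cost: 847

For any fixed open set, each client site goes to its cheapest open site; total = fixed + service.
{Blue}: P→Blue 2·14=28, Q→Blue 3·15=45, R→Blue 15·11=165, S→Blue 2·21=42, T→Blue 5·7=35. Service 315; fixed 532; total 847.
{Red}: service 560 + fixed 456 = 1016
{Red, Blue}: P→Blue 2·14=28, Q→Red 3·15=45, R→Red 15·11=165, S→Blue 2·21=42, T→Blue 5·7=35. Service 315; fixed 988; total 1303.
{Red, Blue, Green}: service 172 + fixed 1627 = 1799
No other subset beats 847.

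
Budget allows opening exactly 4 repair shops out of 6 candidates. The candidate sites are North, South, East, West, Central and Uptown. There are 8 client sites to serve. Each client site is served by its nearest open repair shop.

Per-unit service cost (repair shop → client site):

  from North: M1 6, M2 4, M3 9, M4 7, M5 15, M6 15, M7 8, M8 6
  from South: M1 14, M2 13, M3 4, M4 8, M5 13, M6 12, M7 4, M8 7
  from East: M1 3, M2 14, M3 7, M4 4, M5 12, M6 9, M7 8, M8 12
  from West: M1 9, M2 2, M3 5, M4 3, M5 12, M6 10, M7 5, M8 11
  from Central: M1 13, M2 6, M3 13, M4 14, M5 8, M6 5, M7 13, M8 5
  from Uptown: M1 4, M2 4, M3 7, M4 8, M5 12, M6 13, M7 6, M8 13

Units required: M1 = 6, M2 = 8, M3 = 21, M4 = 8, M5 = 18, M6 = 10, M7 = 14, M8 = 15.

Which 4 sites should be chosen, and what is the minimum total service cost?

Choose South, East, West and Central; total service cost 467.

With exactly 4 open, each client site uses its cheapest among the chosen.
{South, East, West, Central}: M1→East 3·6=18, M2→West 2·8=16, M3→South 4·21=84, M4→West 3·8=24, M5→Central 8·18=144, M6→Central 5·10=50, M7→South 4·14=56, M8→Central 5·15=75. Service cost 467.
{South, West, Central, Uptown}: service cost 473
{North, South, West, Central}: service cost 485
Among all 15 size-4 choices, {South, East, West, Central} is lowest.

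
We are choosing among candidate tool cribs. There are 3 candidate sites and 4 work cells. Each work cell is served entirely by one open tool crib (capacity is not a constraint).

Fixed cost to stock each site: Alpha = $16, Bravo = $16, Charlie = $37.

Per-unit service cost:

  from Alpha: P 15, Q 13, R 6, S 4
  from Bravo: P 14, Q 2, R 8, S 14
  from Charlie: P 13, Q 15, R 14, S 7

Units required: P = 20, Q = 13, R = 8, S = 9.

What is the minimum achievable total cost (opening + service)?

Minimum total cost: 422

For any fixed open set, each work cell goes to its cheapest open site; total = fixed + service.
{Alpha, Bravo}: P→Bravo 14·20=280, Q→Bravo 2·13=26, R→Alpha 6·8=48, S→Alpha 4·9=36. Service 390; fixed 32; total 422.
{Alpha, Bravo, Charlie}: P→Charlie 13·20=260, Q→Bravo 2·13=26, R→Alpha 6·8=48, S→Alpha 4·9=36. Service 370; fixed 69; total 439.
{Bravo, Charlie}: service 413 + fixed 53 = 466
{Alpha}: service 553 + fixed 16 = 569
(All 7 nonempty subsets were checked; Alpha and Bravo is lowest.)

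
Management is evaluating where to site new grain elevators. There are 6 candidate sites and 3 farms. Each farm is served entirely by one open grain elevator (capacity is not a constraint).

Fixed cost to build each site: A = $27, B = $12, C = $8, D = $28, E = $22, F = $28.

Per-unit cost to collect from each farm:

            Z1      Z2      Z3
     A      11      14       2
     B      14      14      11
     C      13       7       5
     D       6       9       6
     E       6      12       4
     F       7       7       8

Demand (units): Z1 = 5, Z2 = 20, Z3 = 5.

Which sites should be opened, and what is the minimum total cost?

Open C and E; minimum total cost 220.

For any fixed open set, each farm goes to its cheapest open site; total = fixed + service.
{C, E}: Z1→E 6·5=30, Z2→C 7·20=140, Z3→E 4·5=20. Service 190; fixed 30; total 220.
{C, D}: service 195 + fixed 36 = 231
{B, C, E}: Z1→E 6·5=30, Z2→C 7·20=140, Z3→E 4·5=20. Service 190; fixed 42; total 232.
{A, B, C, D, E, F}: service 180 + fixed 125 = 305
No other subset beats 220.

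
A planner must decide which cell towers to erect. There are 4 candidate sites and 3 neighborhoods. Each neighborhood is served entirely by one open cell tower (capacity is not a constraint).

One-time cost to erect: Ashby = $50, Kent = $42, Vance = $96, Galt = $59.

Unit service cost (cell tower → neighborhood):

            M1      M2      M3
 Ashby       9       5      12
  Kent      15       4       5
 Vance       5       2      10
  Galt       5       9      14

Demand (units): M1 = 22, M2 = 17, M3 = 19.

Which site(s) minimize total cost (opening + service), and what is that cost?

Open Kent and Galt; minimum total cost 374.

For any fixed open set, each neighborhood goes to its cheapest open site; total = fixed + service.
{Kent, Galt}: M1→Galt 5·22=110, M2→Kent 4·17=68, M3→Kent 5·19=95. Service 273; fixed 101; total 374.
{Kent, Vance}: service 239 + fixed 138 = 377
{Ashby, Kent, Galt}: M1→Galt 5·22=110, M2→Kent 4·17=68, M3→Kent 5·19=95. Service 273; fixed 151; total 424.
{Ashby, Kent, Vance, Galt}: M1→Vance 5·22=110, M2→Vance 2·17=34, M3→Kent 5·19=95. Service 239; fixed 247; total 486.
No other subset beats 374.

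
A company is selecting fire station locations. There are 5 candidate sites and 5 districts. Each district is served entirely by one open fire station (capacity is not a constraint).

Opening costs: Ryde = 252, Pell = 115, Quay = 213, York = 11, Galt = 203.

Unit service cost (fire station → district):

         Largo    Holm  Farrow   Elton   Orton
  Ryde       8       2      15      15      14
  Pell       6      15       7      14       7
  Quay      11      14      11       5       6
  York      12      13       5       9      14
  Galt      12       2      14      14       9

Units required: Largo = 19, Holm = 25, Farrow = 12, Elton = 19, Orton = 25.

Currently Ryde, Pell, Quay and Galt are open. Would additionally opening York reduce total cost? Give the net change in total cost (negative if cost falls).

Yes — net change −13 (cost falls by 13).

Current service cost with {Ryde, Pell, Quay, Galt}: 493.
Adding York: each district re-picks its cheapest; new service cost 469, saving 24.
Extra fixed cost: 11. Net change = 11 − 24 = -13.
(Totals: 1276 → 1263.)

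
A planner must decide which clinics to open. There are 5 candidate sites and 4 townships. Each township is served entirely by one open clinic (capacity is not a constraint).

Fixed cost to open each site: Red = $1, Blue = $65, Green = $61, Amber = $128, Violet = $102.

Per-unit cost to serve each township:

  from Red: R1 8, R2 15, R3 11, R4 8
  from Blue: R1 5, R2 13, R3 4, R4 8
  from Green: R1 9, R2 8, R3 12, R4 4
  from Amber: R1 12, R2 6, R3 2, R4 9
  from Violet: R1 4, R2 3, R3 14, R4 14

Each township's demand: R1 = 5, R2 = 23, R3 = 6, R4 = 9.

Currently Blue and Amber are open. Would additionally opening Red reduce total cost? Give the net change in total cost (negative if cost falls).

Current service cost with {Blue, Amber}: 247.
Adding Red: each township re-picks its cheapest; new service cost 247, saving 0.
Extra fixed cost: 1. Net change = 1 − 0 = 1.
(Totals: 440 → 441.)

No — net change +1 (cost rises by 1).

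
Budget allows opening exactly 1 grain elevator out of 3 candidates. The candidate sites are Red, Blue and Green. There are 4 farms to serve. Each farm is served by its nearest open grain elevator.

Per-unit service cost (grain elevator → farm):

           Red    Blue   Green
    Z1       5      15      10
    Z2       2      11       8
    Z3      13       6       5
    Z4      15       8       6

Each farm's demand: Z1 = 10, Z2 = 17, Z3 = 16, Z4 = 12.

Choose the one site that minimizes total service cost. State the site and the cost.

With exactly 1 open, each farm uses its cheapest among the chosen.
{Green}: Z1→Green 10·10=100, Z2→Green 8·17=136, Z3→Green 5·16=80, Z4→Green 6·12=72. Service cost 388.
{Red}: service cost 472
{Blue}: service cost 529
Among all 3 size-1 choices, {Green} is lowest.

Choose Green only; total service cost 388.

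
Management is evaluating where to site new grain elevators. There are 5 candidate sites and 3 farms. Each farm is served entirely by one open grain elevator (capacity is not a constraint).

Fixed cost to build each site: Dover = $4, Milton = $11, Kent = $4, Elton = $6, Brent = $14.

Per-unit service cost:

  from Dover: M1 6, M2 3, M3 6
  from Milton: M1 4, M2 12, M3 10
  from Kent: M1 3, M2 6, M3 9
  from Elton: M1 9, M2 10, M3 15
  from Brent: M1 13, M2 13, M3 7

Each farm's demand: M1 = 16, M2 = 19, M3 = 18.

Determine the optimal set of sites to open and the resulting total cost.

For any fixed open set, each farm goes to its cheapest open site; total = fixed + service.
{Dover, Kent}: M1→Kent 3·16=48, M2→Dover 3·19=57, M3→Dover 6·18=108. Service 213; fixed 8; total 221.
{Dover, Kent, Elton}: service 213 + fixed 14 = 227
{Dover, Milton, Kent}: M1→Kent 3·16=48, M2→Dover 3·19=57, M3→Dover 6·18=108. Service 213; fixed 19; total 232.
{Dover, Milton, Kent, Elton, Brent}: service 213 + fixed 39 = 252
No other subset beats 221.

Open Dover and Kent; minimum total cost 221.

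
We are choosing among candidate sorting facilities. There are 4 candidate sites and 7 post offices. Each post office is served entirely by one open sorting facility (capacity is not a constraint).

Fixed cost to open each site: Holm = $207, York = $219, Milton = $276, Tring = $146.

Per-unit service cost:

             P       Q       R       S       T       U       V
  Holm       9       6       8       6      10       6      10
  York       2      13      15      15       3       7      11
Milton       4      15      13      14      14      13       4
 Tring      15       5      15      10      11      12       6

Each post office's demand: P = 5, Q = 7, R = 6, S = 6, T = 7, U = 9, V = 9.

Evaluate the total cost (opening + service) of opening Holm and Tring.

Each post office is assigned to its cheapest site among the open ones.
{Holm, Tring}: P→Holm 9·5=45, Q→Tring 5·7=35, R→Holm 8·6=48, S→Holm 6·6=36, T→Holm 10·7=70, U→Holm 6·9=54, V→Tring 6·9=54. Service 342; fixed 353; total 695.

Total cost: 695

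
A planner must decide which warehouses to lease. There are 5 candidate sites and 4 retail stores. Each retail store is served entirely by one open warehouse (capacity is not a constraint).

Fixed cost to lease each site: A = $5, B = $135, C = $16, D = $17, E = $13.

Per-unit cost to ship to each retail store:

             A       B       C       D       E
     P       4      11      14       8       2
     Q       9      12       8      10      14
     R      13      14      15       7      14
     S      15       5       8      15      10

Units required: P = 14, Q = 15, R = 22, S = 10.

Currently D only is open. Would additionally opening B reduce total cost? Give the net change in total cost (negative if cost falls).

Current service cost with {D}: 566.
Adding B: each retail store re-picks its cheapest; new service cost 466, saving 100.
Extra fixed cost: 135. Net change = 135 − 100 = 35.
(Totals: 583 → 618.)

No — net change +35 (cost rises by 35).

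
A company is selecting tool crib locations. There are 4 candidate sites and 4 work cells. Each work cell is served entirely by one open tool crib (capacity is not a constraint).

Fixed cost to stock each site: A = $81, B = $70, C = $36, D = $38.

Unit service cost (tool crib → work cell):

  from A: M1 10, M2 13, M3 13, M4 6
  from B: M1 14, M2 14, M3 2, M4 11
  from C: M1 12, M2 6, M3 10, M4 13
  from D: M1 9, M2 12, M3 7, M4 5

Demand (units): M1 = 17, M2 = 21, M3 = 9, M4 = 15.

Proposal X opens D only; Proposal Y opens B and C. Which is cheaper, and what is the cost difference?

Proposal X is cheaper by 38.

Proposal X: {D}: M1→D 9·17=153, M2→D 12·21=252, M3→D 7·9=63, M4→D 5·15=75. Service 543; fixed 38; total 581.
Proposal Y: {B, C}: M1→C 12·17=204, M2→C 6·21=126, M3→B 2·9=18, M4→B 11·15=165. Service 513; fixed 106; total 619.
Difference: |581 − 619| = 38.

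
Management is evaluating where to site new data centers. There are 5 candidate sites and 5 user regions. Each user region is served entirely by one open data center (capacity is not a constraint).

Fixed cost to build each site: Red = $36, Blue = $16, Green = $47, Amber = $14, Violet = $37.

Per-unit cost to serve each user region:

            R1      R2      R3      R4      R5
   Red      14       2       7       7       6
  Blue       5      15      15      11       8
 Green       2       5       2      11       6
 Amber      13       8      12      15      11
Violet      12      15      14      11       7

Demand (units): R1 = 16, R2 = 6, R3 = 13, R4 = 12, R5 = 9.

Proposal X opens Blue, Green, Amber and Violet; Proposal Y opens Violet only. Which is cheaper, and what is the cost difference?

Proposal X: {Blue, Green, Amber, Violet}: R1→Green 2·16=32, R2→Green 5·6=30, R3→Green 2·13=26, R4→Blue 11·12=132, R5→Green 6·9=54. Service 274; fixed 114; total 388.
Proposal Y: {Violet}: R1→Violet 12·16=192, R2→Violet 15·6=90, R3→Violet 14·13=182, R4→Violet 11·12=132, R5→Violet 7·9=63. Service 659; fixed 37; total 696.
Difference: |388 − 696| = 308.

Proposal X is cheaper by 308.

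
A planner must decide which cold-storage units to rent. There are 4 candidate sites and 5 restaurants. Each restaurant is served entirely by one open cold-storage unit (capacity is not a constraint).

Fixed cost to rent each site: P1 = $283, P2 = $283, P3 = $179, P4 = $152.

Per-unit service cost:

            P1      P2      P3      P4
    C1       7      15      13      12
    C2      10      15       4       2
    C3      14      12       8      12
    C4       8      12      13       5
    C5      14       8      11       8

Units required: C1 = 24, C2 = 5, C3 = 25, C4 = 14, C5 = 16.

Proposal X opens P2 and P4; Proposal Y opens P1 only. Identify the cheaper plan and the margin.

Proposal Y is cheaper by 44.

Proposal X: {P2, P4}: C1→P4 12·24=288, C2→P4 2·5=10, C3→P2 12·25=300, C4→P4 5·14=70, C5→P2 8·16=128. Service 796; fixed 435; total 1231.
Proposal Y: {P1}: C1→P1 7·24=168, C2→P1 10·5=50, C3→P1 14·25=350, C4→P1 8·14=112, C5→P1 14·16=224. Service 904; fixed 283; total 1187.
Difference: |1231 − 1187| = 44.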